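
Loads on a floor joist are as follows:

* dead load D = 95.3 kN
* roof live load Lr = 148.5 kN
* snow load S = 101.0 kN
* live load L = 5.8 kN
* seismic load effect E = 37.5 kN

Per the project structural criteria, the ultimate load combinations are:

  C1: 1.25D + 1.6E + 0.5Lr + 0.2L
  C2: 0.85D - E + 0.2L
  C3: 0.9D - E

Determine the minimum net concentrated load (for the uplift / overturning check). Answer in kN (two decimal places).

C1: 1.25(95.3) + 1.6(37.5) + 0.5(148.5) + 0.2(5.8) = 119.13 + 60.00 + 74.25 + 1.16 = 254.54
C2: 0.85(95.3) - 1.0(37.5) + 0.2(5.8) = 81.01 - 37.50 + 1.16 = 44.67
C3: 0.9(95.3) - 1.0(37.5) = 85.77 - 37.50 = 48.27
Combination 2 gives the minimum: 44.67 kN.

44.67 kN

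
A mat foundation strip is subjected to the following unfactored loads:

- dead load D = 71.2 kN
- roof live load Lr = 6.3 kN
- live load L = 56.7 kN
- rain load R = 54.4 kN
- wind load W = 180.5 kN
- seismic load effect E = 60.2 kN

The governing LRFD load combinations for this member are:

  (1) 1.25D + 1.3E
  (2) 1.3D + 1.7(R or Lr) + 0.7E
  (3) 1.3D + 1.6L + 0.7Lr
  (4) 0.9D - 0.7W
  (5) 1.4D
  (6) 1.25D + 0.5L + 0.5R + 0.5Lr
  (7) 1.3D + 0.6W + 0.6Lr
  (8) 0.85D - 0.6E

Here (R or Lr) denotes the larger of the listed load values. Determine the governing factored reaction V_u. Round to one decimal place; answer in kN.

(R or Lr) → R = 54.4 kN.
(1) 1.25(71.2) + 1.3(60.2) = 167.3
(2) 1.3(71.2) + 1.7(54.4) + 0.7(60.2) = 227.2
(3) 1.3(71.2) + 1.6(56.7) + 0.7(6.3) = 187.7
(4) 0.9(71.2) - 0.7(180.5) = -62.3
(5) 1.4(71.2) = 99.7
(6) 1.25(71.2) + 0.5(56.7) + 0.5(54.4) + 0.5(6.3) = 147.7
(7) 1.3(71.2) + 0.6(180.5) + 0.6(6.3) = 204.6
(8) 0.85(71.2) - 0.6(60.2) = 24.4
Maximum is from combination 2.

227.2 kN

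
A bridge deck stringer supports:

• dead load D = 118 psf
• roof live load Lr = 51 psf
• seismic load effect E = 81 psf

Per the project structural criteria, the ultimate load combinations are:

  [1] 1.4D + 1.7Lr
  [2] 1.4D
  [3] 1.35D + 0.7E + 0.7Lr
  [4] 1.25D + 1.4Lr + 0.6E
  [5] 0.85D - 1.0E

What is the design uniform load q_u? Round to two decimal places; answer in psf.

267.50 psf

[1] 1.4(118) + 1.7(51) = 251.90
[2] 1.4(118) = 165.20
[3] 1.35(118) + 0.7(81) + 0.7(51) = 251.70
[4] 1.25(118) + 1.4(51) + 0.6(81) = 267.50
[5] 0.85(118) - 1.0(81) = 19.30
The controlling combination is 4, giving 267.50 psf.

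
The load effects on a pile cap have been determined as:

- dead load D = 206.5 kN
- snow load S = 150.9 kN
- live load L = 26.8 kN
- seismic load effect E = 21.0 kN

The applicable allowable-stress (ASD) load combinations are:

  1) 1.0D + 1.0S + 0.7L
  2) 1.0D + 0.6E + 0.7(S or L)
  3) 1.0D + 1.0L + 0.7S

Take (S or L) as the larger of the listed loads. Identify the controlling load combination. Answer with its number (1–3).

(S or L) → S = 150.9 kN.
1) 1.0(206.5) + 1.0(150.9) + 0.7(26.8) = 376.2
2) 1.0(206.5) + 0.6(21.0) + 0.7(150.9) = 324.7
3) 1.0(206.5) + 1.0(26.8) + 0.7(150.9) = 338.9
The largest value is 376.2 kN from combination 1.

Combination 1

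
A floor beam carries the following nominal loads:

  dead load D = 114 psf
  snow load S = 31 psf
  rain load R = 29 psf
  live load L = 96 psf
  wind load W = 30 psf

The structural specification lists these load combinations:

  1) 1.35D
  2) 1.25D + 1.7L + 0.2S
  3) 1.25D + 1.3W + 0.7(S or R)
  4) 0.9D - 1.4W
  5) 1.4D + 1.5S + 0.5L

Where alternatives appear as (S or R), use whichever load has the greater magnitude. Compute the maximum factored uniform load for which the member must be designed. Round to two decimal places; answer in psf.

311.90 psf

(S or R) → S = 31 psf.
1) 1.35(114) = 153.90
2) 1.25(114) + 1.7(96) + 0.2(31) = 311.90
3) 1.25(114) + 1.3(30) + 0.7(31) = 203.20
4) 0.9(114) - 1.4(30) = 60.60
5) 1.4(114) + 1.5(31) + 0.5(96) = 254.10
Combination 2 governs: q_u = 311.90 psf.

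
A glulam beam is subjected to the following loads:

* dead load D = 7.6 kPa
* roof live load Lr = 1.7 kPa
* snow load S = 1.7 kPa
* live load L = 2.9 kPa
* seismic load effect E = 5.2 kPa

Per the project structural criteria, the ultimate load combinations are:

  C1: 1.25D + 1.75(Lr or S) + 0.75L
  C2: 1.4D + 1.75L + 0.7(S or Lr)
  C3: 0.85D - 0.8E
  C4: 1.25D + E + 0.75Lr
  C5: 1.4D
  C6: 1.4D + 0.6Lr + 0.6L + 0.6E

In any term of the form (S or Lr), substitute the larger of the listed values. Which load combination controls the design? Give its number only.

Combination 2

(Lr or S) → Lr = 1.7 kPa; (S or Lr) → S = 1.7 kPa.
C1: 1.25(7.6) + 1.75(1.7) + 0.75(2.9) = 14.65
C2: 1.4(7.6) + 1.75(2.9) + 0.7(1.7) = 16.91
C3: 0.85(7.6) - 0.8(5.2) = 2.30
C4: 1.25(7.6) + 1.0(5.2) + 0.75(1.7) = 15.98
C5: 1.4(7.6) = 10.64
C6: 1.4(7.6) + 0.6(1.7) + 0.6(2.9) + 0.6(5.2) = 16.52
The largest value is 16.91 kPa from combination 2.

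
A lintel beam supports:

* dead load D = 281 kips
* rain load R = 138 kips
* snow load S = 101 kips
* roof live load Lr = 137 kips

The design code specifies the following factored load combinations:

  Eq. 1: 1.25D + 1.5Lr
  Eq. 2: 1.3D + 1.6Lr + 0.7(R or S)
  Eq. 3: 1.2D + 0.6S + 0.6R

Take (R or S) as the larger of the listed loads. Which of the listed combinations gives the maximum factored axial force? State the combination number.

(R or S) → R = 138 kips.
Eq. 1: 1.25(281) + 1.5(137) = 556.75
Eq. 2: 1.3(281) + 1.6(137) + 0.7(138) = 681.10
Eq. 3: 1.2(281) + 0.6(101) + 0.6(138) = 480.60
The largest value is 681.10 kips from combination 2.

Combination 2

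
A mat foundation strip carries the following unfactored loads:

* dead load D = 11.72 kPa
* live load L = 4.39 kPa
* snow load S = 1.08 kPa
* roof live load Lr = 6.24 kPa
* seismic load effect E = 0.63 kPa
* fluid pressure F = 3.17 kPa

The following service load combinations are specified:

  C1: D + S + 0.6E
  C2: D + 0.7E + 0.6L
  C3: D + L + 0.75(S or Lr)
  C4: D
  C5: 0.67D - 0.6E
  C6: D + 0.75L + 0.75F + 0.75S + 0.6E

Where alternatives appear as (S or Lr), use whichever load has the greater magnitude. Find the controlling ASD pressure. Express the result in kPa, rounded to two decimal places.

20.79 kPa

(S or Lr) → Lr = 6.24 kPa.
C1: 1.0(11.72) + 1.0(1.08) + 0.6(0.63) = 13.18
C2: 1.0(11.72) + 0.7(0.63) + 0.6(4.39) = 14.80
C3: 1.0(11.72) + 1.0(4.39) + 0.75(6.24) = 20.79
C4: 1.0(11.72) = 11.72
C5: 0.67(11.72) - 0.6(0.63) = 7.47
C6: 1.0(11.72) + 0.75(4.39) + 0.75(3.17) + 0.75(1.08) + 0.6(0.63) = 18.58
Combination 3 governs: p = 20.79 kPa.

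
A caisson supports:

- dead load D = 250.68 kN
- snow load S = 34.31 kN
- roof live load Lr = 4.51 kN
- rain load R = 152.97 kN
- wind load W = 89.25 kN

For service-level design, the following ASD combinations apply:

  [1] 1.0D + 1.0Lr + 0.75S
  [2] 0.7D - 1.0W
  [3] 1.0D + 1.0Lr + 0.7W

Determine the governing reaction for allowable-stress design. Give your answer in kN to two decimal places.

[1] 1.0(250.68) + 1.0(4.51) + 0.75(34.31) = 250.68 + 4.51 + 25.73 = 280.92
[2] 0.7(250.68) - 1.0(89.25) = 175.48 - 89.25 = 86.23
[3] 1.0(250.68) + 1.0(4.51) + 0.7(89.25) = 250.68 + 4.51 + 62.48 = 317.67
Maximum is from combination 3.

317.67 kN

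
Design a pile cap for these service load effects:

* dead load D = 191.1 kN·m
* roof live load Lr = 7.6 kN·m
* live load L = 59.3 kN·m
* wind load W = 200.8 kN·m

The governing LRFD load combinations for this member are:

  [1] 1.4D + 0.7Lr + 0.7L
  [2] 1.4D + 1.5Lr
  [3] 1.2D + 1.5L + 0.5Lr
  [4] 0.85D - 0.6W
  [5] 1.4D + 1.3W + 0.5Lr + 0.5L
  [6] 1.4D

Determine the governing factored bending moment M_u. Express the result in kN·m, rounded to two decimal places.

[1] 1.4(191.1) + 0.7(7.6) + 0.7(59.3) = 267.54 + 5.32 + 41.51 = 314.37
[2] 1.4(191.1) + 1.5(7.6) = 267.54 + 11.40 = 278.94
[3] 1.2(191.1) + 1.5(59.3) + 0.5(7.6) = 229.32 + 88.95 + 3.80 = 322.07
[4] 0.85(191.1) - 0.6(200.8) = 162.44 - 120.48 = 41.96
[5] 1.4(191.1) + 1.3(200.8) + 0.5(7.6) + 0.5(59.3) = 267.54 + 261.04 + 3.80 + 29.65 = 562.03
[6] 1.4(191.1) = 267.54
Combination 5 governs: M_u = 562.03 kN·m.

562.03 kN·m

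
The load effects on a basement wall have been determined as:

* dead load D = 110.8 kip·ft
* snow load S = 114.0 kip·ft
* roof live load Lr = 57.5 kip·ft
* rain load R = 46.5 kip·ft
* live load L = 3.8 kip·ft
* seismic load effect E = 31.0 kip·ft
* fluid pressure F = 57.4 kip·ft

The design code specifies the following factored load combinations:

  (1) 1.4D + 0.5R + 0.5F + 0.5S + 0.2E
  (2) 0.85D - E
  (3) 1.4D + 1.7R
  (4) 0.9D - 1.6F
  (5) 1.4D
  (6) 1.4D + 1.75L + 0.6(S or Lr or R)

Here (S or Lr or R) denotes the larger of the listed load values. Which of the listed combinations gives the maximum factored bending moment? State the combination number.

(S or Lr or R) → S = 114.0 kip·ft.
(1) 1.4(110.8) + 0.5(46.5) + 0.5(57.4) + 0.5(114.0) + 0.2(31.0) = 155.1 + 23.3 + 28.7 + 57.0 + 6.2 = 270.3
(2) 0.85(110.8) - 1.0(31.0) = 94.2 - 31.0 = 63.2
(3) 1.4(110.8) + 1.7(46.5) = 155.1 + 79.1 = 234.2
(4) 0.9(110.8) - 1.6(57.4) = 99.7 - 91.8 = 7.9
(5) 1.4(110.8) = 155.1
(6) 1.4(110.8) + 1.75(3.8) + 0.6(114.0) = 155.1 + 6.7 + 68.4 = 230.2
The largest value is 270.3 kip·ft from combination 1.

Combination 1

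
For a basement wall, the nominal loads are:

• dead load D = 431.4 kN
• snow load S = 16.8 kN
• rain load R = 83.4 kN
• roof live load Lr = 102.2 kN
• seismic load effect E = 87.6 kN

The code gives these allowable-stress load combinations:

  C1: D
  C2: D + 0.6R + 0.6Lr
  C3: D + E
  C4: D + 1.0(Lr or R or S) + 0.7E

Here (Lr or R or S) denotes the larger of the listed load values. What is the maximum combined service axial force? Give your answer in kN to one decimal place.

(Lr or R or S) → Lr = 102.2 kN.
C1: 1.0(431.4) = 431.4
C2: 1.0(431.4) + 0.6(83.4) + 0.6(102.2) = 542.8
C3: 1.0(431.4) + 1.0(87.6) = 431.4 + 87.6 = 519.0
C4: 1.0(431.4) + 1.0(102.2) + 0.7(87.6) = 431.4 + 102.2 + 61.3 = 594.9
The controlling combination is 4, giving 594.9 kN.

594.9 kN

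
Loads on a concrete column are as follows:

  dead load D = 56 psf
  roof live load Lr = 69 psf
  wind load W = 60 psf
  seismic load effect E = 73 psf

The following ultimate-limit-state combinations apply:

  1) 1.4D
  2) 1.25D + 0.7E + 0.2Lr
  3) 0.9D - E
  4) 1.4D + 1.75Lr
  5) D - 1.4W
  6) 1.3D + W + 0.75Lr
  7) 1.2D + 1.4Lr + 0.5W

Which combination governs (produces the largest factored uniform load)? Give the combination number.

1) 1.4(56) = 78.40
2) 1.25(56) + 0.7(73) + 0.2(69) = 70.00 + 51.10 + 13.80 = 134.90
3) 0.9(56) - 1.0(73) = 50.40 - 73.00 = -22.60
4) 1.4(56) + 1.75(69) = 78.40 + 120.75 = 199.15
5) 1.0(56) - 1.4(60) = 56.00 - 84.00 = -28.00
6) 1.3(56) + 1.0(60) + 0.75(69) = 72.80 + 60.00 + 51.75 = 184.55
7) 1.2(56) + 1.4(69) + 0.5(60) = 67.20 + 96.60 + 30.00 = 193.80
The largest value is 199.15 psf from combination 4.

Combination 4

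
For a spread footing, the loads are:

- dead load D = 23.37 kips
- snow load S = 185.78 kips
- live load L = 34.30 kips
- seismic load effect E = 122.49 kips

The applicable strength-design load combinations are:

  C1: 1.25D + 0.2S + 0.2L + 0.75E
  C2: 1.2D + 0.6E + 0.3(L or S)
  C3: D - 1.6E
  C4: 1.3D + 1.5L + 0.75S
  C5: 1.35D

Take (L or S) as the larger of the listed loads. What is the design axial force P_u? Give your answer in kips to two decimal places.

221.17 kips

(L or S) → S = 185.78 kips.
C1: 1.25(23.37) + 0.2(185.78) + 0.2(34.30) + 0.75(122.49) = 29.21 + 37.16 + 6.86 + 91.87 = 165.10
C2: 1.2(23.37) + 0.6(122.49) + 0.3(185.78) = 157.27
C3: 1.0(23.37) - 1.6(122.49) = 23.37 - 195.98 = -172.61
C4: 1.3(23.37) + 1.5(34.30) + 0.75(185.78) = 30.38 + 51.45 + 139.34 = 221.17
C5: 1.35(23.37) = 31.55
Maximum is from combination 4.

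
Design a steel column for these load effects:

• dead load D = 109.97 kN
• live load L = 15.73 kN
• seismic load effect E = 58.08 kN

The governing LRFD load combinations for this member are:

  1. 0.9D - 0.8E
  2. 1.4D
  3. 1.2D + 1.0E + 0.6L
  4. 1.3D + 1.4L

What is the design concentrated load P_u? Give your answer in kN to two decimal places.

199.48 kN

1. 0.9(109.97) - 0.8(58.08) = 98.97 - 46.46 = 52.51
2. 1.4(109.97) = 153.96
3. 1.2(109.97) + 1.0(58.08) + 0.6(15.73) = 131.96 + 58.08 + 9.44 = 199.48
4. 1.3(109.97) + 1.4(15.73) = 142.96 + 22.02 = 164.98
Combination 3 governs: P_u = 199.48 kN.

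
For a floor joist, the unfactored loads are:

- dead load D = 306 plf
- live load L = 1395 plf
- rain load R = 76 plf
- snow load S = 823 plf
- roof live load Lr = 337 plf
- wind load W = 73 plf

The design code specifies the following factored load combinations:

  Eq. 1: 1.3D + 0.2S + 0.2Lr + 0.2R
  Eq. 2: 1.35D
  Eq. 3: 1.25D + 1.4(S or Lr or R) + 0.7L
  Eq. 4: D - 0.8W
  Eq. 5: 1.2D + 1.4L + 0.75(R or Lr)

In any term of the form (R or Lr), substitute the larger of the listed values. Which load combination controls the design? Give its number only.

Combination 5

(S or Lr or R) → S = 823 plf; (R or Lr) → Lr = 337 plf.
Eq. 1: 1.3(306) + 0.2(823) + 0.2(337) + 0.2(76) = 397.8 + 164.6 + 67.4 + 15.2 = 645.0
Eq. 2: 1.35(306) = 413.1
Eq. 3: 1.25(306) + 1.4(823) + 0.7(1395) = 382.5 + 1152.2 + 976.5 = 2511.2
Eq. 4: 1.0(306) - 0.8(73) = 306.0 - 58.4 = 247.6
Eq. 5: 1.2(306) + 1.4(1395) + 0.75(337) = 367.2 + 1953.0 + 252.8 = 2573.0
The largest value is 2573.0 plf from combination 5.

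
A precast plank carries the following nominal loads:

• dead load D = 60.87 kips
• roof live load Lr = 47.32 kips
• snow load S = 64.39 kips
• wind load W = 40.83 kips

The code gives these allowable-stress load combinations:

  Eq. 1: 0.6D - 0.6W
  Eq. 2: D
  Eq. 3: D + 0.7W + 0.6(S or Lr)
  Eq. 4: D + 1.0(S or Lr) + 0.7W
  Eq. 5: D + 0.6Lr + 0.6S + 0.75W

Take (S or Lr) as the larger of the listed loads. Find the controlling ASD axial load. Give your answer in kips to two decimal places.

(S or Lr) → S = 64.39 kips.
Eq. 1: 0.6(60.87) - 0.6(40.83) = 36.52 - 24.50 = 12.02
Eq. 2: 1.0(60.87) = 60.87
Eq. 3: 1.0(60.87) + 0.7(40.83) + 0.6(64.39) = 128.09
Eq. 4: 1.0(60.87) + 1.0(64.39) + 0.7(40.83) = 60.87 + 64.39 + 28.58 = 153.84
Eq. 5: 1.0(60.87) + 0.6(47.32) + 0.6(64.39) + 0.75(40.83) = 158.52
Maximum is from combination 5.

158.52 kips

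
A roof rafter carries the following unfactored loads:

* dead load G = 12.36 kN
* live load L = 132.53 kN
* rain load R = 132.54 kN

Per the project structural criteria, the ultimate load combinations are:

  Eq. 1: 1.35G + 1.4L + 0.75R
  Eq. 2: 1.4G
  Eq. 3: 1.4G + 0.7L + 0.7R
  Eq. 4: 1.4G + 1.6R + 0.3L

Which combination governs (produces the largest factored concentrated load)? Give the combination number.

Eq. 1: 1.35(12.36) + 1.4(132.53) + 0.75(132.54) = 301.63
Eq. 2: 1.4(12.36) = 17.30
Eq. 3: 1.4(12.36) + 0.7(132.53) + 0.7(132.54) = 17.30 + 92.77 + 92.78 = 202.85
Eq. 4: 1.4(12.36) + 1.6(132.54) + 0.3(132.53) = 269.13
The largest value is 301.63 kN from combination 1.

Combination 1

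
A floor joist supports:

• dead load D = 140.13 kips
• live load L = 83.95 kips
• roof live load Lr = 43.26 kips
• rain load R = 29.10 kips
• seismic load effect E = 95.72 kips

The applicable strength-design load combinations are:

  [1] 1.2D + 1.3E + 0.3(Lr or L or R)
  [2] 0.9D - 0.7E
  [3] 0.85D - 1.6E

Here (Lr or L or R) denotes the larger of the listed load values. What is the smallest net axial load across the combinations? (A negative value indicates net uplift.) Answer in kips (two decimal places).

(Lr or L or R) → L = 83.95 kips.
[1] 1.2(140.13) + 1.3(95.72) + 0.3(83.95) = 317.78
[2] 0.9(140.13) - 0.7(95.72) = 59.11
[3] 0.85(140.13) - 1.6(95.72) = -34.04
Combination 3 gives the minimum: -34.04 kips.

-34.04 kips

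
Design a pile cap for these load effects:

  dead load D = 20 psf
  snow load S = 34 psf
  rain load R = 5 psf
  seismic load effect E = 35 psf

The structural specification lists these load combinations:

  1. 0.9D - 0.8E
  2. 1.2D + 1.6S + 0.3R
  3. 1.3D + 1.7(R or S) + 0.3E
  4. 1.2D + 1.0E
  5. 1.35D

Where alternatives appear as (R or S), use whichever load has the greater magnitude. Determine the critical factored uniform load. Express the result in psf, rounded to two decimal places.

(R or S) → S = 34 psf.
1. 0.9(20) - 0.8(35) = 18.00 - 28.00 = -10.00
2. 1.2(20) + 1.6(34) + 0.3(5) = 24.00 + 54.40 + 1.50 = 79.90
3. 1.3(20) + 1.7(34) + 0.3(35) = 26.00 + 57.80 + 10.50 = 94.30
4. 1.2(20) + 1.0(35) = 24.00 + 35.00 = 59.00
5. 1.35(20) = 27.00
Combination 3 governs: q_u = 94.30 psf.

94.30 psf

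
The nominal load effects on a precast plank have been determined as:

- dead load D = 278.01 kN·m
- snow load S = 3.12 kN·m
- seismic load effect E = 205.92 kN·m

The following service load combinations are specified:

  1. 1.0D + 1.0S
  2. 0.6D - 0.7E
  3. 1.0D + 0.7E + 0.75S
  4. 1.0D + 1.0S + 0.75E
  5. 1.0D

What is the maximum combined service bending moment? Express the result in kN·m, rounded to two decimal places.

435.57 kN·m

1. 1.0(278.01) + 1.0(3.12) = 278.01 + 3.12 = 281.13
2. 0.6(278.01) - 0.7(205.92) = 22.66
3. 1.0(278.01) + 0.7(205.92) + 0.75(3.12) = 278.01 + 144.14 + 2.34 = 424.49
4. 1.0(278.01) + 1.0(3.12) + 0.75(205.92) = 278.01 + 3.12 + 154.44 = 435.57
5. 1.0(278.01) = 278.01
Combination 4 governs: M = 435.57 kN·m.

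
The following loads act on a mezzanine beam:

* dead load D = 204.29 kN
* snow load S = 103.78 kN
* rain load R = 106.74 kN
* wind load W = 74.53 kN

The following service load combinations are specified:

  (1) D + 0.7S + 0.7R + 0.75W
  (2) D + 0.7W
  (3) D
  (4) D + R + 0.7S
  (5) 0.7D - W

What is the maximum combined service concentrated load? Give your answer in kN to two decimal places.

(1) 1.0(204.29) + 0.7(103.78) + 0.7(106.74) + 0.75(74.53) = 407.55
(2) 1.0(204.29) + 0.7(74.53) = 256.46
(3) 1.0(204.29) = 204.29
(4) 1.0(204.29) + 1.0(106.74) + 0.7(103.78) = 383.68
(5) 0.7(204.29) - 1.0(74.53) = 68.47
Maximum is from combination 1.

407.55 kN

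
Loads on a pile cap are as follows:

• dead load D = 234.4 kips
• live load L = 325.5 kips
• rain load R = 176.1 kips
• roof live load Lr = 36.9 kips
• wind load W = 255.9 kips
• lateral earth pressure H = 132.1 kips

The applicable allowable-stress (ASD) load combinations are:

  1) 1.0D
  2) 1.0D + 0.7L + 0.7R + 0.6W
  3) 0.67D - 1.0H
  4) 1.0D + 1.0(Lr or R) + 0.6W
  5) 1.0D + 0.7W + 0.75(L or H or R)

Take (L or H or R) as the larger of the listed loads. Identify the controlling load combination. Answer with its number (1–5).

Combination 2

(Lr or R) → R = 176.1 kips; (L or H or R) → L = 325.5 kips.
1) 1.0(234.4) = 234.40
2) 1.0(234.4) + 0.7(325.5) + 0.7(176.1) + 0.6(255.9) = 234.40 + 227.85 + 123.27 + 153.54 = 739.06
3) 0.67(234.4) - 1.0(132.1) = 157.05 - 132.10 = 24.95
4) 1.0(234.4) + 1.0(176.1) + 0.6(255.9) = 234.40 + 176.10 + 153.54 = 564.04
5) 1.0(234.4) + 0.7(255.9) + 0.75(325.5) = 234.40 + 179.13 + 244.13 = 657.66
The largest value is 739.06 kips from combination 2.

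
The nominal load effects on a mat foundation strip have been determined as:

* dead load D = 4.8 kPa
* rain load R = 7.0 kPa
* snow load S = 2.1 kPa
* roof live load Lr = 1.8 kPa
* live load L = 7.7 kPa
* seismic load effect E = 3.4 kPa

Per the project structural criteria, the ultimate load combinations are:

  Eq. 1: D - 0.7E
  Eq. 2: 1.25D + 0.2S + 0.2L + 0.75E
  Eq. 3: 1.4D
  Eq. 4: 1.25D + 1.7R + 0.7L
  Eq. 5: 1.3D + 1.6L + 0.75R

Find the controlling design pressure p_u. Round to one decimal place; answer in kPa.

23.8 kPa

Eq. 1: 1.0(4.8) - 0.7(3.4) = 4.8 - 2.4 = 2.4
Eq. 2: 1.25(4.8) + 0.2(2.1) + 0.2(7.7) + 0.75(3.4) = 6.0 + 0.4 + 1.5 + 2.6 = 10.5
Eq. 3: 1.4(4.8) = 6.7
Eq. 4: 1.25(4.8) + 1.7(7.0) + 0.7(7.7) = 6.0 + 11.9 + 5.4 = 23.3
Eq. 5: 1.3(4.8) + 1.6(7.7) + 0.75(7.0) = 6.2 + 12.3 + 5.3 = 23.8
The controlling combination is 5, giving 23.8 kPa.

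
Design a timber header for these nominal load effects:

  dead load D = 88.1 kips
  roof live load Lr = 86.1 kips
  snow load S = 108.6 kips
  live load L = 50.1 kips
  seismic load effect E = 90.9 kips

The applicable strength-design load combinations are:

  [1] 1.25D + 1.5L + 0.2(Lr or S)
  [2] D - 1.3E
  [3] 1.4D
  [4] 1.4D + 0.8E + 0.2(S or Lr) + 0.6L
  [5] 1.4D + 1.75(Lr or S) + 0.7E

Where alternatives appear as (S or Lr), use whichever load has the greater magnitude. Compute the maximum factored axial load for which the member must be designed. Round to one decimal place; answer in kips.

377.0 kips

(Lr or S) → S = 108.6 kips; (S or Lr) → S = 108.6 kips.
[1] 1.25(88.1) + 1.5(50.1) + 0.2(108.6) = 110.1 + 75.2 + 21.7 = 207.0
[2] 1.0(88.1) - 1.3(90.9) = 88.1 - 118.2 = -30.1
[3] 1.4(88.1) = 123.3
[4] 1.4(88.1) + 0.8(90.9) + 0.2(108.6) + 0.6(50.1) = 123.3 + 72.7 + 21.7 + 30.1 = 247.8
[5] 1.4(88.1) + 1.75(108.6) + 0.7(90.9) = 123.3 + 190.1 + 63.6 = 377.0
Combination 5 governs: P_u = 377.0 kips.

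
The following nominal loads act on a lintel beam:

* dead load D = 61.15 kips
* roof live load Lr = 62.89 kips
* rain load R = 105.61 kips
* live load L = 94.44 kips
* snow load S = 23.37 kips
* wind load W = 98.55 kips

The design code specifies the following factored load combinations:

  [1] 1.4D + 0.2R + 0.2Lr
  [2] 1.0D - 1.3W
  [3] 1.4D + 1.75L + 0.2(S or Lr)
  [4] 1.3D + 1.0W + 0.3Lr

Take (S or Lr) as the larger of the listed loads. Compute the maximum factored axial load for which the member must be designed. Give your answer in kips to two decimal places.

263.46 kips

(S or Lr) → Lr = 62.89 kips.
[1] 1.4(61.15) + 0.2(105.61) + 0.2(62.89) = 85.61 + 21.12 + 12.58 = 119.31
[2] 1.0(61.15) - 1.3(98.55) = 61.15 - 128.12 = -66.97
[3] 1.4(61.15) + 1.75(94.44) + 0.2(62.89) = 85.61 + 165.27 + 12.58 = 263.46
[4] 1.3(61.15) + 1.0(98.55) + 0.3(62.89) = 196.91
Combination 3 governs: P_u = 263.46 kips.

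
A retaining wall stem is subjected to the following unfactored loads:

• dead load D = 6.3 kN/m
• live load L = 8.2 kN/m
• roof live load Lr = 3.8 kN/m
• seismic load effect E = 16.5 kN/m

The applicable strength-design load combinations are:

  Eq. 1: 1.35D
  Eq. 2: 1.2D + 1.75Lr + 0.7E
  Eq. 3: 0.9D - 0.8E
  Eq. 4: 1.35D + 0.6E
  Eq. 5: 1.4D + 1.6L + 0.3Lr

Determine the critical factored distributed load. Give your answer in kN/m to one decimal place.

25.8 kN/m

Eq. 1: 1.35(6.3) = 8.5
Eq. 2: 1.2(6.3) + 1.75(3.8) + 0.7(16.5) = 25.8
Eq. 3: 0.9(6.3) - 0.8(16.5) = -7.5
Eq. 4: 1.35(6.3) + 0.6(16.5) = 18.4
Eq. 5: 1.4(6.3) + 1.6(8.2) + 0.3(3.8) = 23.1
The controlling combination is 2, giving 25.8 kN/m.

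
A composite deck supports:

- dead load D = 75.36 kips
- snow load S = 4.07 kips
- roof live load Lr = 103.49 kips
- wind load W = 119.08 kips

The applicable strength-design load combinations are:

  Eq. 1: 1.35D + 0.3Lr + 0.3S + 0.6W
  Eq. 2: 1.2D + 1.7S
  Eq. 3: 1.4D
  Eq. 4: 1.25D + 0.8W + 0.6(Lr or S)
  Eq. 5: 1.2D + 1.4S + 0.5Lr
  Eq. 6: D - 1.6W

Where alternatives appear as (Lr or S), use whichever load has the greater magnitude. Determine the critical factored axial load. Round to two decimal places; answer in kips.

(Lr or S) → Lr = 103.49 kips.
Eq. 1: 1.35(75.36) + 0.3(103.49) + 0.3(4.07) + 0.6(119.08) = 205.45
Eq. 2: 1.2(75.36) + 1.7(4.07) = 90.43 + 6.92 = 97.35
Eq. 3: 1.4(75.36) = 105.50
Eq. 4: 1.25(75.36) + 0.8(119.08) + 0.6(103.49) = 251.56
Eq. 5: 1.2(75.36) + 1.4(4.07) + 0.5(103.49) = 90.43 + 5.70 + 51.75 = 147.88
Eq. 6: 1.0(75.36) - 1.6(119.08) = 75.36 - 190.53 = -115.17
Combination 4 governs: P_u = 251.56 kips.

251.56 kips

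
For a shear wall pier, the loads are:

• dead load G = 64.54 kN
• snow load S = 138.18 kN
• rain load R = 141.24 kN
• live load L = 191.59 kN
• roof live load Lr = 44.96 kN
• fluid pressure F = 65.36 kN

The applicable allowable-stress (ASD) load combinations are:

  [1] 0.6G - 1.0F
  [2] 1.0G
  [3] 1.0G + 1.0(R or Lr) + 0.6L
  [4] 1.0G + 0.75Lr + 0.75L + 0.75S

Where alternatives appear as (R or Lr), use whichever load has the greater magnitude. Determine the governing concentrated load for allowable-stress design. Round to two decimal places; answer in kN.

345.59 kN

(R or Lr) → R = 141.24 kN.
[1] 0.6(64.54) - 1.0(65.36) = -26.64
[2] 1.0(64.54) = 64.54
[3] 1.0(64.54) + 1.0(141.24) + 0.6(191.59) = 320.73
[4] 1.0(64.54) + 0.75(44.96) + 0.75(191.59) + 0.75(138.18) = 345.59
The controlling combination is 4, giving 345.59 kN.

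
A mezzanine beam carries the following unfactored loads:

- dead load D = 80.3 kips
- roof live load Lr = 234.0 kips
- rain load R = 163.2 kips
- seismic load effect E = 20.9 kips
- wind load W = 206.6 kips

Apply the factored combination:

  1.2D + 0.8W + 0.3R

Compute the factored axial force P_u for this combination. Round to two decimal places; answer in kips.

310.60 kips

1.2(80.3) + 0.8(206.6) + 0.3(163.2) = 96.36 + 165.28 + 48.96 = 310.60
P_u = 310.60 kips.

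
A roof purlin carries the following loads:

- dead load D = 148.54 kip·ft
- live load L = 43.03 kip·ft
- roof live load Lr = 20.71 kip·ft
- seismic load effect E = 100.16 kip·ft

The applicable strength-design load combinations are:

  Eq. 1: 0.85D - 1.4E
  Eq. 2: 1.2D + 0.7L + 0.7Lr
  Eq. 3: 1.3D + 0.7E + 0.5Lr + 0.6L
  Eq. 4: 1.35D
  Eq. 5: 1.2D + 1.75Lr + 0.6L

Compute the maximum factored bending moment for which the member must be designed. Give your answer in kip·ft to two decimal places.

Eq. 1: 0.85(148.54) - 1.4(100.16) = -13.97
Eq. 2: 1.2(148.54) + 0.7(43.03) + 0.7(20.71) = 178.25 + 30.12 + 14.50 = 222.87
Eq. 3: 1.3(148.54) + 0.7(100.16) + 0.5(20.71) + 0.6(43.03) = 193.10 + 70.11 + 10.36 + 25.82 = 299.39
Eq. 4: 1.35(148.54) = 200.53
Eq. 5: 1.2(148.54) + 1.75(20.71) + 0.6(43.03) = 178.25 + 36.24 + 25.82 = 240.31
The controlling combination is 3, giving 299.39 kip·ft.

299.39 kip·ft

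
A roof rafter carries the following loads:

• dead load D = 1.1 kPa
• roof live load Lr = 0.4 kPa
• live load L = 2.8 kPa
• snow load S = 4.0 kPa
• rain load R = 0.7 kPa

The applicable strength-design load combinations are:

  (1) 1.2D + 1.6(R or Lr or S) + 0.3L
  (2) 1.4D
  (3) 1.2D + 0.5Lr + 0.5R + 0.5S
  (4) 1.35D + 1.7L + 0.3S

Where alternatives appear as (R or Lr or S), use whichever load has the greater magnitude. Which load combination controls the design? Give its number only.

(R or Lr or S) → S = 4.0 kPa.
(1) 1.2(1.1) + 1.6(4.0) + 0.3(2.8) = 8.6
(2) 1.4(1.1) = 1.5
(3) 1.2(1.1) + 0.5(0.4) + 0.5(0.7) + 0.5(4.0) = 1.3 + 0.2 + 0.4 + 2.0 = 3.9
(4) 1.35(1.1) + 1.7(2.8) + 0.3(4.0) = 7.4
The largest value is 8.6 kPa from combination 1.

Combination 1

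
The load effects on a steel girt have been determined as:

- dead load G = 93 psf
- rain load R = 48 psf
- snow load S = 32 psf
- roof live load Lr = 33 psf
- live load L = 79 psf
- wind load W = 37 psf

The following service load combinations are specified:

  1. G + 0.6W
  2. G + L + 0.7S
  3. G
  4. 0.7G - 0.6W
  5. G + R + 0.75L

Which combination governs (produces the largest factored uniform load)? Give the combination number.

1. 1.0(93) + 0.6(37) = 93.00 + 22.20 = 115.20
2. 1.0(93) + 1.0(79) + 0.7(32) = 93.00 + 79.00 + 22.40 = 194.40
3. 1.0(93) = 93.00
4. 0.7(93) - 0.6(37) = 65.10 - 22.20 = 42.90
5. 1.0(93) + 1.0(48) + 0.75(79) = 93.00 + 48.00 + 59.25 = 200.25
The largest value is 200.25 psf from combination 5.

Combination 5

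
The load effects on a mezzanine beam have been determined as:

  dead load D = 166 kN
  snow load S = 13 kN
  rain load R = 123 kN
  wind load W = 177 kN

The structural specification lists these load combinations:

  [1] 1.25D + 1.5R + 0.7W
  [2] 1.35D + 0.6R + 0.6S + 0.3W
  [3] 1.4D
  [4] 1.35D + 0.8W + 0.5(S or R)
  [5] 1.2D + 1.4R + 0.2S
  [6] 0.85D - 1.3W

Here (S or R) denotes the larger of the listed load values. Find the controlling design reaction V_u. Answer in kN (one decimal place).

515.9 kN

(S or R) → R = 123 kN.
[1] 1.25(166) + 1.5(123) + 0.7(177) = 515.9
[2] 1.35(166) + 0.6(123) + 0.6(13) + 0.3(177) = 358.8
[3] 1.4(166) = 232.4
[4] 1.35(166) + 0.8(177) + 0.5(123) = 427.2
[5] 1.2(166) + 1.4(123) + 0.2(13) = 374.0
[6] 0.85(166) - 1.3(177) = -89.0
Combination 1 governs: V_u = 515.9 kN.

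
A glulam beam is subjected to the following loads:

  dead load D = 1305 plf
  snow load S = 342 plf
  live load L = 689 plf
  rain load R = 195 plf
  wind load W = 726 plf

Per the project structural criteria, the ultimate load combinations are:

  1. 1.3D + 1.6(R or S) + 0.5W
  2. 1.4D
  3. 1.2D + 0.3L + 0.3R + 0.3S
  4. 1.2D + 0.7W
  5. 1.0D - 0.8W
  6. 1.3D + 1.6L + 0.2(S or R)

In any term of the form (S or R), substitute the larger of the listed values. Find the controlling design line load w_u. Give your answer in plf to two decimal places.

2867.30 plf

(R or S) → S = 342 plf; (S or R) → S = 342 plf.
1. 1.3(1305) + 1.6(342) + 0.5(726) = 2606.70
2. 1.4(1305) = 1827.00
3. 1.2(1305) + 0.3(689) + 0.3(195) + 0.3(342) = 1933.80
4. 1.2(1305) + 0.7(726) = 2074.20
5. 1.0(1305) - 0.8(726) = 724.20
6. 1.3(1305) + 1.6(689) + 0.2(342) = 2867.30
Maximum is from combination 6.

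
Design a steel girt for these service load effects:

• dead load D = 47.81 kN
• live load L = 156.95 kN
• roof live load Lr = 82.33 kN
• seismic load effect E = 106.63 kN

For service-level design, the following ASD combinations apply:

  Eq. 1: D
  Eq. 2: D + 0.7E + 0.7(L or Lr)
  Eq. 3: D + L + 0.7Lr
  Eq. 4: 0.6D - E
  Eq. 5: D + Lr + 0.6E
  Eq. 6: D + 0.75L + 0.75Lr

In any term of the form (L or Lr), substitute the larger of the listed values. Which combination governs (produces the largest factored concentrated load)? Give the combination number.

Combination 3

(L or Lr) → L = 156.95 kN.
Eq. 1: 1.0(47.81) = 47.81
Eq. 2: 1.0(47.81) + 0.7(106.63) + 0.7(156.95) = 47.81 + 74.64 + 109.87 = 232.32
Eq. 3: 1.0(47.81) + 1.0(156.95) + 0.7(82.33) = 47.81 + 156.95 + 57.63 = 262.39
Eq. 4: 0.6(47.81) - 1.0(106.63) = 28.69 - 106.63 = -77.94
Eq. 5: 1.0(47.81) + 1.0(82.33) + 0.6(106.63) = 47.81 + 82.33 + 63.98 = 194.12
Eq. 6: 1.0(47.81) + 0.75(156.95) + 0.75(82.33) = 47.81 + 117.71 + 61.75 = 227.27
The largest value is 262.39 kN from combination 3.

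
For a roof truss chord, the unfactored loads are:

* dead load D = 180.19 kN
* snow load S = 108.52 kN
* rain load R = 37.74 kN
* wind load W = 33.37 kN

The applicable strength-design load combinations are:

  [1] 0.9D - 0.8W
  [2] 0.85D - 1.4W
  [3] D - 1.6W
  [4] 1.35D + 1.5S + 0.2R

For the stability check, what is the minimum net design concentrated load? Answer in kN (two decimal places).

106.44 kN

[1] 0.9(180.19) - 0.8(33.37) = 135.48
[2] 0.85(180.19) - 1.4(33.37) = 153.16 - 46.72 = 106.44
[3] 1.0(180.19) - 1.6(33.37) = 180.19 - 53.39 = 126.80
[4] 1.35(180.19) + 1.5(108.52) + 0.2(37.74) = 413.58
Combination 2 gives the minimum: 106.44 kN.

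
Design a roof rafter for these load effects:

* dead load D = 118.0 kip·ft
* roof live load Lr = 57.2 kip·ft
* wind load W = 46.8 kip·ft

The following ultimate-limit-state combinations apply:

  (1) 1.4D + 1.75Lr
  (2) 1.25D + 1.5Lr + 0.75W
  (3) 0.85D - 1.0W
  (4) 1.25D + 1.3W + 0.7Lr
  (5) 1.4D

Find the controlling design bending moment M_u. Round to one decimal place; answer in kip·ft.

268.4 kip·ft

(1) 1.4(118.0) + 1.75(57.2) = 265.3
(2) 1.25(118.0) + 1.5(57.2) + 0.75(46.8) = 268.4
(3) 0.85(118.0) - 1.0(46.8) = 53.5
(4) 1.25(118.0) + 1.3(46.8) + 0.7(57.2) = 248.4
(5) 1.4(118.0) = 165.2
Maximum is from combination 2.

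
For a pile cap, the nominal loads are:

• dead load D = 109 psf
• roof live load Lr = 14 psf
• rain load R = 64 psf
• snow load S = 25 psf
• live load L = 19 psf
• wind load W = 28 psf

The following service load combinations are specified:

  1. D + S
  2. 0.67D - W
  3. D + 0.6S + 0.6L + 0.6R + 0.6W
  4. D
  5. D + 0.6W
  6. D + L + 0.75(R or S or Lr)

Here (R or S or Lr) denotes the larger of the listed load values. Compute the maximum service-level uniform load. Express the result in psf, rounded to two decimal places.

(R or S or Lr) → R = 64 psf.
1. 1.0(109) + 1.0(25) = 109.00 + 25.00 = 134.00
2. 0.67(109) - 1.0(28) = 73.03 - 28.00 = 45.03
3. 1.0(109) + 0.6(25) + 0.6(19) + 0.6(64) + 0.6(28) = 109.00 + 15.00 + 11.40 + 38.40 + 16.80 = 190.60
4. 1.0(109) = 109.00
5. 1.0(109) + 0.6(28) = 109.00 + 16.80 = 125.80
6. 1.0(109) + 1.0(19) + 0.75(64) = 109.00 + 19.00 + 48.00 = 176.00
Combination 3 governs: q = 190.60 psf.

190.60 psf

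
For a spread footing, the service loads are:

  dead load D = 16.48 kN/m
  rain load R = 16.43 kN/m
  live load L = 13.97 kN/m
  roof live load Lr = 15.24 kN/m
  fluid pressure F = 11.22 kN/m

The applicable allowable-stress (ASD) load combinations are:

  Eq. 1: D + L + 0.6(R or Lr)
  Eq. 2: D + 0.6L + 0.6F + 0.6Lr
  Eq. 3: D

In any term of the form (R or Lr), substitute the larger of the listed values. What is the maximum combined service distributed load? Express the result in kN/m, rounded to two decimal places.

40.74 kN/m

(R or Lr) → R = 16.43 kN/m.
Eq. 1: 1.0(16.48) + 1.0(13.97) + 0.6(16.43) = 16.48 + 13.97 + 9.86 = 40.31
Eq. 2: 1.0(16.48) + 0.6(13.97) + 0.6(11.22) + 0.6(15.24) = 40.74
Eq. 3: 1.0(16.48) = 16.48
The controlling combination is 2, giving 40.74 kN/m.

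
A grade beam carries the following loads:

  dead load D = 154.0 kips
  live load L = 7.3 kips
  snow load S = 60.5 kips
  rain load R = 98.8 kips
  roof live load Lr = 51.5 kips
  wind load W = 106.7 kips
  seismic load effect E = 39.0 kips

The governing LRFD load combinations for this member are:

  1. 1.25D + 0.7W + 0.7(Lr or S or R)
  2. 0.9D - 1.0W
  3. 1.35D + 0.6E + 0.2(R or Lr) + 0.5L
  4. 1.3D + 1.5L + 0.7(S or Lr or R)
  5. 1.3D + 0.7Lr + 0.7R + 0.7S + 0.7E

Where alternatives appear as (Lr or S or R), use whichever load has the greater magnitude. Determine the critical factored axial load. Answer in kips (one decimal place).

375.1 kips

(Lr or S or R) → R = 98.8 kips; (R or Lr) → R = 98.8 kips; (S or Lr or R) → R = 98.8 kips.
1. 1.25(154.0) + 0.7(106.7) + 0.7(98.8) = 336.4
2. 0.9(154.0) - 1.0(106.7) = 31.9
3. 1.35(154.0) + 0.6(39.0) + 0.2(98.8) + 0.5(7.3) = 254.7
4. 1.3(154.0) + 1.5(7.3) + 0.7(98.8) = 280.3
5. 1.3(154.0) + 0.7(51.5) + 0.7(98.8) + 0.7(60.5) + 0.7(39.0) = 375.1
The controlling combination is 5, giving 375.1 kips.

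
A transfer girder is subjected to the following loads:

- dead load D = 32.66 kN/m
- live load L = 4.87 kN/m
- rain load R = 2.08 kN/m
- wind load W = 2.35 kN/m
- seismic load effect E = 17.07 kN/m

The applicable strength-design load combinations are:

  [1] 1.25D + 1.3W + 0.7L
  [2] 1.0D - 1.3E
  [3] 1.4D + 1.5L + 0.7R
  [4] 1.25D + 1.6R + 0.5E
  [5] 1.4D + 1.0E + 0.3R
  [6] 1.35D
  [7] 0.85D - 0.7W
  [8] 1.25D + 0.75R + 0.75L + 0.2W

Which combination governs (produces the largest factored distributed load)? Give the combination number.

Combination 5

[1] 1.25(32.66) + 1.3(2.35) + 0.7(4.87) = 47.29
[2] 1.0(32.66) - 1.3(17.07) = 10.47
[3] 1.4(32.66) + 1.5(4.87) + 0.7(2.08) = 54.49
[4] 1.25(32.66) + 1.6(2.08) + 0.5(17.07) = 52.69
[5] 1.4(32.66) + 1.0(17.07) + 0.3(2.08) = 63.42
[6] 1.35(32.66) = 44.09
[7] 0.85(32.66) - 0.7(2.35) = 26.12
[8] 1.25(32.66) + 0.75(2.08) + 0.75(4.87) + 0.2(2.35) = 46.51
The largest value is 63.42 kN/m from combination 5.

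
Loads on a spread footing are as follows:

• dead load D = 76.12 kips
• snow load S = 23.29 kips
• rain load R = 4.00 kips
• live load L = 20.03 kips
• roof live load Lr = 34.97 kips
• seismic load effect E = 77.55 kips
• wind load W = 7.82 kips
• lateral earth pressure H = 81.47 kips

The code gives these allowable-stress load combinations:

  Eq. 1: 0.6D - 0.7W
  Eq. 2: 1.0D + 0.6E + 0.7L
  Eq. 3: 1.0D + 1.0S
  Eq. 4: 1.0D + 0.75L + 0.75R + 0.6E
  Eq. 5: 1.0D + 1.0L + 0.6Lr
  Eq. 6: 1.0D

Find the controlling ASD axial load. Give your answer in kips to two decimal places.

140.67 kips

Eq. 1: 0.6(76.12) - 0.7(7.82) = 45.67 - 5.47 = 40.20
Eq. 2: 1.0(76.12) + 0.6(77.55) + 0.7(20.03) = 76.12 + 46.53 + 14.02 = 136.67
Eq. 3: 1.0(76.12) + 1.0(23.29) = 76.12 + 23.29 = 99.41
Eq. 4: 1.0(76.12) + 0.75(20.03) + 0.75(4.00) + 0.6(77.55) = 76.12 + 15.02 + 3.00 + 46.53 = 140.67
Eq. 5: 1.0(76.12) + 1.0(20.03) + 0.6(34.97) = 76.12 + 20.03 + 20.98 = 117.13
Eq. 6: 1.0(76.12) = 76.12
The controlling combination is 4, giving 140.67 kips.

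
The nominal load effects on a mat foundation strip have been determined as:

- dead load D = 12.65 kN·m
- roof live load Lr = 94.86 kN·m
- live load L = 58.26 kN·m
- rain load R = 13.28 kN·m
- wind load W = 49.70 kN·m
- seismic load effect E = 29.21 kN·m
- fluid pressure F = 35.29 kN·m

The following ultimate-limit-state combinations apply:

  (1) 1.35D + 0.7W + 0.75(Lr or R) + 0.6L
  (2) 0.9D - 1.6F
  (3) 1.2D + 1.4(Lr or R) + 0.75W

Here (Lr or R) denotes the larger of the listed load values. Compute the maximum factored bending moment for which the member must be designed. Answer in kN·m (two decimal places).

185.26 kN·m

(Lr or R) → Lr = 94.86 kN·m.
(1) 1.35(12.65) + 0.7(49.70) + 0.75(94.86) + 0.6(58.26) = 157.97
(2) 0.9(12.65) - 1.6(35.29) = -45.08
(3) 1.2(12.65) + 1.4(94.86) + 0.75(49.70) = 15.18 + 132.80 + 37.28 = 185.26
The controlling combination is 3, giving 185.26 kN·m.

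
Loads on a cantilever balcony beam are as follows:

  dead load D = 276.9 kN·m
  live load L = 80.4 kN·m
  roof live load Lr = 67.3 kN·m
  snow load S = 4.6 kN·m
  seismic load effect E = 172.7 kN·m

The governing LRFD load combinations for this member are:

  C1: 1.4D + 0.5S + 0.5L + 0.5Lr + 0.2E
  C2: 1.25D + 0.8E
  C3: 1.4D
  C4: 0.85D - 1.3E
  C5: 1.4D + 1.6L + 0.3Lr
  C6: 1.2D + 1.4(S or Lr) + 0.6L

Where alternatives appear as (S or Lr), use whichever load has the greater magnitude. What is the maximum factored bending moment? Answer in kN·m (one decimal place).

536.5 kN·m

(S or Lr) → Lr = 67.3 kN·m.
C1: 1.4(276.9) + 0.5(4.6) + 0.5(80.4) + 0.5(67.3) + 0.2(172.7) = 387.7 + 2.3 + 40.2 + 33.7 + 34.5 = 498.4
C2: 1.25(276.9) + 0.8(172.7) = 346.1 + 138.2 = 484.3
C3: 1.4(276.9) = 387.7
C4: 0.85(276.9) - 1.3(172.7) = 235.4 - 224.5 = 10.9
C5: 1.4(276.9) + 1.6(80.4) + 0.3(67.3) = 387.7 + 128.6 + 20.2 = 536.5
C6: 1.2(276.9) + 1.4(67.3) + 0.6(80.4) = 332.3 + 94.2 + 48.2 = 474.7
The controlling combination is 5, giving 536.5 kN·m.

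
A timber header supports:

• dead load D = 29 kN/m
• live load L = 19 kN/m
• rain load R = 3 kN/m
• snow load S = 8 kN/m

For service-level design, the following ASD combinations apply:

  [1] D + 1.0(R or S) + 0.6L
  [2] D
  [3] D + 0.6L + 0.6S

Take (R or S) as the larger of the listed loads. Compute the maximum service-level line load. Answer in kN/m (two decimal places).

48.40 kN/m

(R or S) → S = 8 kN/m.
[1] 1.0(29) + 1.0(8) + 0.6(19) = 48.40
[2] 1.0(29) = 29.00
[3] 1.0(29) + 0.6(19) + 0.6(8) = 45.20
Maximum is from combination 1.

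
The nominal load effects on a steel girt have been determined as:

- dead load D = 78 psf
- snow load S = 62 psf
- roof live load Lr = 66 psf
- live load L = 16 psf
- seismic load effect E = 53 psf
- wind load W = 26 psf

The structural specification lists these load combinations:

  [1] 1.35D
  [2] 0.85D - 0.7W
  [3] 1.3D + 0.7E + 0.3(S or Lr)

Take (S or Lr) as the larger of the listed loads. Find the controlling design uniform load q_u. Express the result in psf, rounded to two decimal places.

(S or Lr) → Lr = 66 psf.
[1] 1.35(78) = 105.30
[2] 0.85(78) - 0.7(26) = 66.30 - 18.20 = 48.10
[3] 1.3(78) + 0.7(53) + 0.3(66) = 101.40 + 37.10 + 19.80 = 158.30
The controlling combination is 3, giving 158.30 psf.

158.30 psf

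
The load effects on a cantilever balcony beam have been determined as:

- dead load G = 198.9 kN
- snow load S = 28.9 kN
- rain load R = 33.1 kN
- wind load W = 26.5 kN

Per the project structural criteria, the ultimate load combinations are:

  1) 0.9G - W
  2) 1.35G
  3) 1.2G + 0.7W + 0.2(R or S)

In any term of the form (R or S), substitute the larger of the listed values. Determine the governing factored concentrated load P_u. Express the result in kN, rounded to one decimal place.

(R or S) → R = 33.1 kN.
1) 0.9(198.9) - 1.0(26.5) = 179.0 - 26.5 = 152.5
2) 1.35(198.9) = 268.5
3) 1.2(198.9) + 0.7(26.5) + 0.2(33.1) = 238.7 + 18.6 + 6.6 = 263.9
The controlling combination is 2, giving 268.5 kN.

268.5 kN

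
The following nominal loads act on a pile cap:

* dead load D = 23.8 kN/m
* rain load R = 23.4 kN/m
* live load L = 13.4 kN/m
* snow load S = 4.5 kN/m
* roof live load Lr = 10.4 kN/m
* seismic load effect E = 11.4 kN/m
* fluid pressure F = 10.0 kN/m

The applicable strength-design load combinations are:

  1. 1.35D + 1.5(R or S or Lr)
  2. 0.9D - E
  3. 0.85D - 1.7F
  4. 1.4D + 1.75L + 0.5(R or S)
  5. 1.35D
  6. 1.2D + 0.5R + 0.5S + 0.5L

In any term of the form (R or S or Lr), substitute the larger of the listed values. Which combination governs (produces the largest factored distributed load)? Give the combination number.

(R or S or Lr) → R = 23.4 kN/m; (R or S) → R = 23.4 kN/m.
1. 1.35(23.8) + 1.5(23.4) = 32.1 + 35.1 = 67.2
2. 0.9(23.8) - 1.0(11.4) = 21.4 - 11.4 = 10.0
3. 0.85(23.8) - 1.7(10.0) = 20.2 - 17.0 = 3.2
4. 1.4(23.8) + 1.75(13.4) + 0.5(23.4) = 33.3 + 23.5 + 11.7 = 68.5
5. 1.35(23.8) = 32.1
6. 1.2(23.8) + 0.5(23.4) + 0.5(4.5) + 0.5(13.4) = 49.2
The largest value is 68.5 kN/m from combination 4.

Combination 4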